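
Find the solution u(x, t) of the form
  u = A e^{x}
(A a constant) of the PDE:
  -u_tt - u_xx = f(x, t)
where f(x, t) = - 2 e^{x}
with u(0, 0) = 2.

Answer: u(x, t) = 2 e^{x}

Derivation:
Substitute the ansatz u = A e^{x} into the left-hand side.
Derivatives of the ansatz:
  u_tt = 0
  u_xx = A e^{x}
Term by term:
  -u_tt = 0
  -u_xx = - A e^{x}
So the left-hand side equals
  - A e^{x}
This must equal f(x, t) = - 2 e^{x} identically.
Matching coefficients of the independent functions:
  [e^{x}]:  - A = -2
Solving: A = 2.
Check against the point condition:
  u(0, 0) = 2  ⟹  A = 2  ✓
Hence u(x, t) = 2 e^{x}.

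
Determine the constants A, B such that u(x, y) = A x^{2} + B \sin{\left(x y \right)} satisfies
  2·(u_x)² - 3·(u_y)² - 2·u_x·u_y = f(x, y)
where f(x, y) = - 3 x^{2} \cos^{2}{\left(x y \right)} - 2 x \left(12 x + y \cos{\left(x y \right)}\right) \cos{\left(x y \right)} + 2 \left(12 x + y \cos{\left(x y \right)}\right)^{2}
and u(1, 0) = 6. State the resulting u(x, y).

Substitute the ansatz u = A x^{2} + B \sin{\left(x y \right)} into the left-hand side.
Derivatives of the ansatz:
  u_x = 2 A x + B y \cos{\left(x y \right)}
  u_y = B x \cos{\left(x y \right)}
Term by term:
  2·(u_x)² = 8 A^{2} x^{2} + 8 A B x y \cos{\left(x y \right)} + 2 B^{2} y^{2} \cos^{2}{\left(x y \right)}
  -3·(u_y)² = - 3 B^{2} x^{2} \cos^{2}{\left(x y \right)}
  -2·u_x·u_y = - 4 A B x^{2} \cos{\left(x y \right)} - 2 B^{2} x y \cos^{2}{\left(x y \right)}
So the left-hand side equals
  8 A^{2} x^{2} - 4 A B x^{2} \cos{\left(x y \right)} + 8 A B x y \cos{\left(x y \right)} - 3 B^{2} x^{2} \cos^{2}{\left(x y \right)} - 2 B^{2} x y \cos^{2}{\left(x y \right)} + 2 B^{2} y^{2} \cos^{2}{\left(x y \right)}
This must equal f(x, y) identically; expanded, f = - 3 x^{2} \cos^{2}{\left(x y \right)} - 24 x^{2} \cos{\left(x y \right)} + 288 x^{2} - 2 x y \cos^{2}{\left(x y \right)} + 48 x y \cos{\left(x y \right)} + 2 y^{2} \cos^{2}{\left(x y \right)}.
Matching coefficients of the independent functions:
  [x^{2}]:  8 A^{2} = 288
  [x^{2} \cos{\left(x y \right)}]:  - 4 A B = -24
  [x^{2} \cos^{2}{\left(x y \right)}]:  - 3 B^{2} = -3
  [y^{2} \cos^{2}{\left(x y \right)}]:  2 B^{2} = 2
  [x y \cos{\left(x y \right)}]:  8 A B = 48
  [x y \cos^{2}{\left(x y \right)}]:  - 2 B^{2} = -2
These equations allow (A, B) = (-6, -1) or (6, 1).
Impose the point condition(s):
  u(1, 0) = 6  ⟹  A = 6
Only A = 6, B = 1 satisfies everything.
Hence u(x, y) = 6 x^{2} + \sin{\left(x y \right)}.

Answer: u(x, y) = 6 x^{2} + \sin{\left(x y \right)}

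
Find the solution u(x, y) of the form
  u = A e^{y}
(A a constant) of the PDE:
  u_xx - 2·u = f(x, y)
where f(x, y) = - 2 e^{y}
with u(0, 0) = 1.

Substitute the ansatz u = A e^{y} into the left-hand side.
Derivatives of the ansatz:
  u_xx = 0
Term by term:
  u_xx = 0
  -2·u = - 2 A e^{y}
So the left-hand side equals
  - 2 A e^{y}
This must equal f(x, y) = - 2 e^{y} identically.
Matching coefficients of the independent functions:
  [e^{y}]:  - 2 A = -2
Solving: A = 1.
Check against the point condition:
  u(0, 0) = 1  ⟹  A = 1  ✓
Hence u(x, y) = e^{y}.

Answer: u(x, y) = e^{y}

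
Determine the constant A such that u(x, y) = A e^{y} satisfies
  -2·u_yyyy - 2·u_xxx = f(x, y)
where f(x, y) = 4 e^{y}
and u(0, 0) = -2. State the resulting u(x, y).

Substitute the ansatz u = A e^{y} into the left-hand side.
Derivatives of the ansatz:
  u_yyyy = A e^{y}
  u_xxx = 0
Term by term:
  -2·u_yyyy = - 2 A e^{y}
  -2·u_xxx = 0
So the left-hand side equals
  - 2 A e^{y}
This must equal f(x, y) = 4 e^{y} identically.
Matching coefficients of the independent functions:
  [e^{y}]:  - 2 A = 4
Solving: A = -2.
Check against the point condition:
  u(0, 0) = -2  ⟹  A = -2  ✓
Hence u(x, y) = - 2 e^{y}.

Answer: u(x, y) = - 2 e^{y}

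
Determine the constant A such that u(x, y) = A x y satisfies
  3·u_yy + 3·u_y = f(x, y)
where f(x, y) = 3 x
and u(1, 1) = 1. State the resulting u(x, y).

Substitute the ansatz u = A x y into the left-hand side.
Derivatives of the ansatz:
  u_yy = 0
  u_y = A x
Term by term:
  3·u_yy = 0
  3·u_y = 3 A x
So the left-hand side equals
  3 A x
This must equal f(x, y) = 3 x identically.
Matching coefficients of the independent functions:
  [x]:  3 A = 3
Solving: A = 1.
Check against the point condition:
  u(1, 1) = 1  ⟹  A = 1  ✓
Hence u(x, y) = x y.

Answer: u(x, y) = x y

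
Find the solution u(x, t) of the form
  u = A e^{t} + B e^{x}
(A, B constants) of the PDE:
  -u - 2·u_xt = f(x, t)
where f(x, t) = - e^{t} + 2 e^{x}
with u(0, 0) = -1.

Substitute the ansatz u = A e^{t} + B e^{x} into the left-hand side.
Derivatives of the ansatz:
  u_xt = 0
Term by term:
  -u = - A e^{t} - B e^{x}
  -2·u_xt = 0
So the left-hand side equals
  - A e^{t} - B e^{x}
This must equal f(x, t) = - e^{t} + 2 e^{x} identically.
Matching coefficients of the independent functions:
  [e^{t}]:  - A = -1
  [e^{x}]:  - B = 2
Solving: A = 1, B = -2.
Check against the point condition:
  u(0, 0) = -1  ⟹  A + B = -1  ✓
Hence u(x, t) = e^{t} - 2 e^{x}.

Answer: u(x, t) = e^{t} - 2 e^{x}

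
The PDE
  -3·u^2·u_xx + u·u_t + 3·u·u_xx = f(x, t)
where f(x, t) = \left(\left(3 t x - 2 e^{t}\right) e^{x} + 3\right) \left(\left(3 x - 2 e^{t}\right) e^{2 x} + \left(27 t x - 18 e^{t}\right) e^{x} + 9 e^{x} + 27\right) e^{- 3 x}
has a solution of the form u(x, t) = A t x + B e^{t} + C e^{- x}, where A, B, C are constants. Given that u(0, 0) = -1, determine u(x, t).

Answer: u(x, t) = - 3 t x + 2 e^{t} - 3 e^{- x}

Derivation:
Substitute the ansatz u = A t x + B e^{t} + C e^{- x} into the left-hand side.
Derivatives of the ansatz:
  u_xx = C e^{- x}
  u_t = A x + B e^{t}
Term by term:
  -3·u^2·u_xx = - 3 A^{2} C t^{2} x^{2} e^{- x} - 6 A B C t x e^{t} e^{- x} - 6 A C^{2} t x e^{- 2 x} - 3 B^{2} C e^{2 t} e^{- x} - 6 B C^{2} e^{t} e^{- 2 x} - 3 C^{3} e^{- 3 x}
  u·u_t = A^{2} t x^{2} + A B t x e^{t} + A B x e^{t} + A C x e^{- x} + B^{2} e^{2 t} + B C e^{t} e^{- x}
  3·u·u_xx = 3 A C t x e^{- x} + 3 B C e^{t} e^{- x} + 3 C^{2} e^{- 2 x}
So the left-hand side equals
  - 3 A^{2} C t^{2} x^{2} e^{- x} + A^{2} t x^{2} - 6 A B C t x e^{t} e^{- x} + A B t x e^{t} + A B x e^{t} - 6 A C^{2} t x e^{- 2 x} + 3 A C t x e^{- x} + A C x e^{- x} - 3 B^{2} C e^{2 t} e^{- x} + B^{2} e^{2 t} - 6 B C^{2} e^{t} e^{- 2 x} + 4 B C e^{t} e^{- x} - 3 C^{3} e^{- 3 x} + 3 C^{2} e^{- 2 x}
This must equal f(x, t) identically; expanded, f = 81 t^{2} x^{2} e^{- x} + 9 t x^{2} - 6 t x e^{t} - 108 t x e^{t} e^{- x} + 27 t x e^{- x} + 162 t x e^{- 2 x} - 6 x e^{t} + 9 x e^{- x} + 4 e^{2 t} + 36 e^{2 t} e^{- x} - 24 e^{t} e^{- x} - 108 e^{t} e^{- 2 x} + 27 e^{- 2 x} + 81 e^{- 3 x}.
Matching coefficients of the independent functions:
  [t x^{2}]:  A^{2} = 9
  [x e^{t}, t x e^{t}]:  A B = -6
  [x e^{- x}]:  A C = 9
  [e^{t} e^{- 2 x}]:  - 6 B C^{2} = -108
  [e^{t} e^{- x}]:  4 B C = -24
  [e^{2 t} e^{- x}]:  - 3 B^{2} C = 36
  [t x e^{- 2 x}]:  - 6 A C^{2} = 162
  [t x e^{- x}]:  3 A C = 27
  [t^{2} x^{2} e^{- x}]:  - 3 A^{2} C = 81
  [t x e^{t} e^{- x}]:  - 6 A B C = -108
  [e^{2 t}]:  B^{2} = 4
  [e^{- 3 x}]:  - 3 C^{3} = 81
  [e^{- 2 x}]:  3 C^{2} = 27
Solving: A = -3, B = 2, C = -3.
Check against the point condition:
  u(0, 0) = -1  ⟹  B + C = -1  ✓
Hence u(x, t) = - 3 t x + 2 e^{t} - 3 e^{- x}.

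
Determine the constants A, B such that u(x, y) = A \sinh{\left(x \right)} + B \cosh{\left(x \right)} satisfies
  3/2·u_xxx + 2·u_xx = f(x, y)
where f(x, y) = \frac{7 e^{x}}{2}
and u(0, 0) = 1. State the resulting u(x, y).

Substitute the ansatz u = A \sinh{\left(x \right)} + B \cosh{\left(x \right)} into the left-hand side.
Derivatives of the ansatz:
  u_xxx = A \cosh{\left(x \right)} + B \sinh{\left(x \right)}
  u_xx = A \sinh{\left(x \right)} + B \cosh{\left(x \right)}
Term by term:
  3/2·u_xxx = \frac{3 A \cosh{\left(x \right)}}{2} + \frac{3 B \sinh{\left(x \right)}}{2}
  2·u_xx = 2 A \sinh{\left(x \right)} + 2 B \cosh{\left(x \right)}
So the left-hand side equals
  2 A \sinh{\left(x \right)} + \frac{3 A \cosh{\left(x \right)}}{2} + \frac{3 B \sinh{\left(x \right)}}{2} + 2 B \cosh{\left(x \right)}
This must equal f(x, y) identically; expanded, f = \frac{7 \sinh{\left(x \right)}}{2} + \frac{7 \cosh{\left(x \right)}}{2}.
Matching coefficients of the independent functions:
  [\sinh{\left(x \right)}]:  2 A + \frac{3 B}{2} = \frac{7}{2}
  [\cosh{\left(x \right)}]:  \frac{3 A}{2} + 2 B = \frac{7}{2}
Solving: A = 1, B = 1.
Check against the point condition:
  u(0, 0) = 1  ⟹  B = 1  ✓
Hence u(x, y) = \sinh{\left(x \right)} + \cosh{\left(x \right)}.

Answer: u(x, y) = \sinh{\left(x \right)} + \cosh{\left(x \right)}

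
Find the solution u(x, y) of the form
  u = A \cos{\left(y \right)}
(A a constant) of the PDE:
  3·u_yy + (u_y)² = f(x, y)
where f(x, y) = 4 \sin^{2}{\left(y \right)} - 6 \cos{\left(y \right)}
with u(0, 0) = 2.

Substitute the ansatz u = A \cos{\left(y \right)} into the left-hand side.
Derivatives of the ansatz:
  u_yy = - A \cos{\left(y \right)}
  u_y = - A \sin{\left(y \right)}
Term by term:
  3·u_yy = - 3 A \cos{\left(y \right)}
  (u_y)² = A^{2} \sin^{2}{\left(y \right)}
So the left-hand side equals
  A^{2} \sin^{2}{\left(y \right)} - 3 A \cos{\left(y \right)}
This must equal f(x, y) = 4 \sin^{2}{\left(y \right)} - 6 \cos{\left(y \right)} identically.
Matching coefficients of the independent functions:
  [\sin^{2}{\left(y \right)}]:  A^{2} = 4
  [\cos{\left(y \right)}]:  - 3 A = -6
Solving: A = 2.
Check against the point condition:
  u(0, 0) = 2  ⟹  A = 2  ✓
Hence u(x, y) = 2 \cos{\left(y \right)}.

Answer: u(x, y) = 2 \cos{\left(y \right)}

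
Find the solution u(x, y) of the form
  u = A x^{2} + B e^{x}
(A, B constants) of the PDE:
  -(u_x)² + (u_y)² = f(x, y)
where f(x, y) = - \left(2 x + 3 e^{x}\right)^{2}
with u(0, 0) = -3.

Substitute the ansatz u = A x^{2} + B e^{x} into the left-hand side.
Derivatives of the ansatz:
  u_x = 2 A x + B e^{x}
  u_y = 0
Term by term:
  -(u_x)² = - 4 A^{2} x^{2} - 4 A B x e^{x} - B^{2} e^{2 x}
  (u_y)² = 0
So the left-hand side equals
  - 4 A^{2} x^{2} - 4 A B x e^{x} - B^{2} e^{2 x}
This must equal f(x, y) identically; expanded, f = - 4 x^{2} - 12 x e^{x} - 9 e^{2 x}.
Matching coefficients of the independent functions:
  [x^{2}]:  - 4 A^{2} = -4
  [x e^{x}]:  - 4 A B = -12
  [e^{2 x}]:  - B^{2} = -9
These equations allow (A, B) = (-1, -3) or (1, 3).
Impose the point condition(s):
  u(0, 0) = -3  ⟹  B = -3
Only A = -1, B = -3 satisfies everything.
Hence u(x, y) = - x^{2} - 3 e^{x}.

Answer: u(x, y) = - x^{2} - 3 e^{x}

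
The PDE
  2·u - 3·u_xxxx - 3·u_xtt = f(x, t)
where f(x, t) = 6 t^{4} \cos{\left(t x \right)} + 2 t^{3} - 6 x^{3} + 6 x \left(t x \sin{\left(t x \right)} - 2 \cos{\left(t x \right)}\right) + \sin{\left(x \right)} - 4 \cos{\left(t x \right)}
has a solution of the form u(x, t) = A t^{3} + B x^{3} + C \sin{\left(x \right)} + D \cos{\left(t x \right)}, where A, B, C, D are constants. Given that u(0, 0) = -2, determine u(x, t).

Substitute the ansatz u = A t^{3} + B x^{3} + C \sin{\left(x \right)} + D \cos{\left(t x \right)} into the left-hand side.
Derivatives of the ansatz:
  u_xxxx = C \sin{\left(x \right)} + D t^{4} \cos{\left(t x \right)}
  u_xtt = D t x^{2} \sin{\left(t x \right)} - 2 D x \cos{\left(t x \right)}
Term by term:
  2·u = 2 A t^{3} + 2 B x^{3} + 2 C \sin{\left(x \right)} + 2 D \cos{\left(t x \right)}
  -3·u_xxxx = - 3 C \sin{\left(x \right)} - 3 D t^{4} \cos{\left(t x \right)}
  -3·u_xtt = - 3 D t x^{2} \sin{\left(t x \right)} + 6 D x \cos{\left(t x \right)}
So the left-hand side equals
  2 A t^{3} + 2 B x^{3} - C \sin{\left(x \right)} - 3 D t^{4} \cos{\left(t x \right)} - 3 D t x^{2} \sin{\left(t x \right)} + 6 D x \cos{\left(t x \right)} + 2 D \cos{\left(t x \right)}
This must equal f(x, t) identically; expanded, f = 6 t^{4} \cos{\left(t x \right)} + 2 t^{3} + 6 t x^{2} \sin{\left(t x \right)} - 6 x^{3} - 12 x \cos{\left(t x \right)} + \sin{\left(x \right)} - 4 \cos{\left(t x \right)}.
Matching coefficients of the independent functions:
  [t^{3}]:  2 A = 2
  [x^{3}]:  2 B = -6
  [t^{4} \cos{\left(t x \right)}, t x^{2} \sin{\left(t x \right)}]:  - 3 D = 6
  [x \cos{\left(t x \right)}]:  6 D = -12
  [\sin{\left(x \right)}]:  - C = 1
  [\cos{\left(t x \right)}]:  2 D = -4
Solving: A = 1, B = -3, C = -1, D = -2.
Check against the point condition:
  u(0, 0) = -2  ⟹  D = -2  ✓
Hence u(x, t) = t^{3} - 3 x^{3} - \sin{\left(x \right)} - 2 \cos{\left(t x \right)}.

Answer: u(x, t) = t^{3} - 3 x^{3} - \sin{\left(x \right)} - 2 \cos{\left(t x \right)}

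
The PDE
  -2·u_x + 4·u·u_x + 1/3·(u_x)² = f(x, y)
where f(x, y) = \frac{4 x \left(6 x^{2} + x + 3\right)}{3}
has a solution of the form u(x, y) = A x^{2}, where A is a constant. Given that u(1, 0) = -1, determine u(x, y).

Substitute the ansatz u = A x^{2} into the left-hand side.
Derivatives of the ansatz:
  u_x = 2 A x
Term by term:
  -2·u_x = - 4 A x
  4·u·u_x = 8 A^{2} x^{3}
  1/3·(u_x)² = \frac{4 A^{2} x^{2}}{3}
So the left-hand side equals
  8 A^{2} x^{3} + \frac{4 A^{2} x^{2}}{3} - 4 A x
This must equal f(x, y) identically; expanded, f = 8 x^{3} + \frac{4 x^{2}}{3} + 4 x.
Matching coefficients of the independent functions:
  [x]:  - 4 A = 4
  [x^{2}]:  \frac{4 A^{2}}{3} = \frac{4}{3}
  [x^{3}]:  8 A^{2} = 8
Solving: A = -1.
Check against the point condition:
  u(1, 0) = -1  ⟹  A = -1  ✓
Hence u(x, y) = - x^{2}.

Answer: u(x, y) = - x^{2}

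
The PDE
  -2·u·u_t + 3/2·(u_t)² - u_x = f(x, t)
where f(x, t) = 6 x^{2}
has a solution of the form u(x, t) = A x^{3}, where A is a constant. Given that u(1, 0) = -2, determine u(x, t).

Answer: u(x, t) = - 2 x^{3}

Derivation:
Substitute the ansatz u = A x^{3} into the left-hand side.
Derivatives of the ansatz:
  u_t = 0
  u_x = 3 A x^{2}
Term by term:
  -2·u·u_t = 0
  3/2·(u_t)² = 0
  -u_x = - 3 A x^{2}
So the left-hand side equals
  - 3 A x^{2}
This must equal f(x, t) = 6 x^{2} identically.
Matching coefficients of the independent functions:
  [x^{2}]:  - 3 A = 6
Solving: A = -2.
Check against the point condition:
  u(1, 0) = -2  ⟹  A = -2  ✓
Hence u(x, t) = - 2 x^{3}.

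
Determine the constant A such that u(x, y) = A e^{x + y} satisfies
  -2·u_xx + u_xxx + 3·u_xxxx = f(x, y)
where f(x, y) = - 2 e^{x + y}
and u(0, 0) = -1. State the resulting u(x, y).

Answer: u(x, y) = - e^{x + y}

Derivation:
Substitute the ansatz u = A e^{x + y} into the left-hand side.
Derivatives of the ansatz:
  u_xx = A e^{x} e^{y}
  u_xxx = A e^{x} e^{y}
  u_xxxx = A e^{x} e^{y}
Term by term:
  -2·u_xx = - 2 A e^{x} e^{y}
  u_xxx = A e^{x} e^{y}
  3·u_xxxx = 3 A e^{x} e^{y}
So the left-hand side equals
  2 A e^{x} e^{y}
This must equal f(x, y) identically; expanded, f = - 2 e^{x} e^{y}.
Matching coefficients of the independent functions:
  [e^{x} e^{y}]:  2 A = -2
Solving: A = -1.
Check against the point condition:
  u(0, 0) = -1  ⟹  A = -1  ✓
Hence u(x, y) = - e^{x + y}.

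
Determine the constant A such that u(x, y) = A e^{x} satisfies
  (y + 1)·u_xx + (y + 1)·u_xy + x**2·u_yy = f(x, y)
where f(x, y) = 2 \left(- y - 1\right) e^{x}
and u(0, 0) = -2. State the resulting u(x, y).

Substitute the ansatz u = A e^{x} into the left-hand side.
Derivatives of the ansatz:
  u_xx = A e^{x}
  u_xy = 0
  u_yy = 0
Term by term:
  (y + 1)·u_xx = A y e^{x} + A e^{x}
  (y + 1)·u_xy = 0
  x**2·u_yy = 0
So the left-hand side equals
  A y e^{x} + A e^{x}
This must equal f(x, y) identically; expanded, f = - 2 y e^{x} - 2 e^{x}.
Matching coefficients of the independent functions:
  [y e^{x}, e^{x}]:  A = -2
Solving: A = -2.
Check against the point condition:
  u(0, 0) = -2  ⟹  A = -2  ✓
Hence u(x, y) = - 2 e^{x}.

Answer: u(x, y) = - 2 e^{x}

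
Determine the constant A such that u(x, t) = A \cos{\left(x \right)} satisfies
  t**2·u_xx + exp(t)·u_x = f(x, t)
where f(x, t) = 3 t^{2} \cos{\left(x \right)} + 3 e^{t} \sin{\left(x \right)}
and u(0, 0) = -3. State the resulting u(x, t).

Substitute the ansatz u = A \cos{\left(x \right)} into the left-hand side.
Derivatives of the ansatz:
  u_xx = - A \cos{\left(x \right)}
  u_x = - A \sin{\left(x \right)}
Term by term:
  t**2·u_xx = - A t^{2} \cos{\left(x \right)}
  exp(t)·u_x = - A e^{t} \sin{\left(x \right)}
So the left-hand side equals
  - A t^{2} \cos{\left(x \right)} - A e^{t} \sin{\left(x \right)}
This must equal f(x, t) = 3 t^{2} \cos{\left(x \right)} + 3 e^{t} \sin{\left(x \right)} identically.
Matching coefficients of the independent functions:
  [t^{2} \cos{\left(x \right)}, e^{t} \sin{\left(x \right)}]:  - A = 3
Solving: A = -3.
Check against the point condition:
  u(0, 0) = -3  ⟹  A = -3  ✓
Hence u(x, t) = - 3 \cos{\left(x \right)}.

Answer: u(x, t) = - 3 \cos{\left(x \right)}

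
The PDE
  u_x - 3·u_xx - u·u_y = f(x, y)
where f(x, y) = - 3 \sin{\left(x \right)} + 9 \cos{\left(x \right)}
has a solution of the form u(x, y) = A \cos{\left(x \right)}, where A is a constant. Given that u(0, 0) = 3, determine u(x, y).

Substitute the ansatz u = A \cos{\left(x \right)} into the left-hand side.
Derivatives of the ansatz:
  u_x = - A \sin{\left(x \right)}
  u_xx = - A \cos{\left(x \right)}
  u_y = 0
Term by term:
  u_x = - A \sin{\left(x \right)}
  -3·u_xx = 3 A \cos{\left(x \right)}
  -u·u_y = 0
So the left-hand side equals
  - A \sin{\left(x \right)} + 3 A \cos{\left(x \right)}
This must equal f(x, y) = - 3 \sin{\left(x \right)} + 9 \cos{\left(x \right)} identically.
Matching coefficients of the independent functions:
  [\sin{\left(x \right)}]:  - A = -3
  [\cos{\left(x \right)}]:  3 A = 9
Solving: A = 3.
Check against the point condition:
  u(0, 0) = 3  ⟹  A = 3  ✓
Hence u(x, y) = 3 \cos{\left(x \right)}.

Answer: u(x, y) = 3 \cos{\left(x \right)}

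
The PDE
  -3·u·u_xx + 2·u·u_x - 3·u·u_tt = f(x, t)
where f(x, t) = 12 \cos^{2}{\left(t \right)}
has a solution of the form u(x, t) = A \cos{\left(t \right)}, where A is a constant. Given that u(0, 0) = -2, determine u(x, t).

Answer: u(x, t) = - 2 \cos{\left(t \right)}

Derivation:
Substitute the ansatz u = A \cos{\left(t \right)} into the left-hand side.
Derivatives of the ansatz:
  u_xx = 0
  u_x = 0
  u_tt = - A \cos{\left(t \right)}
Term by term:
  -3·u·u_xx = 0
  2·u·u_x = 0
  -3·u·u_tt = 3 A^{2} \cos^{2}{\left(t \right)}
So the left-hand side equals
  3 A^{2} \cos^{2}{\left(t \right)}
This must equal f(x, t) = 12 \cos^{2}{\left(t \right)} identically.
Matching coefficients of the independent functions:
  [\cos^{2}{\left(t \right)}]:  3 A^{2} = 12
These equations allow (A) = (-2) or (2).
Impose the point condition(s):
  u(0, 0) = -2  ⟹  A = -2
Only A = -2 satisfies everything.
Hence u(x, t) = - 2 \cos{\left(t \right)}.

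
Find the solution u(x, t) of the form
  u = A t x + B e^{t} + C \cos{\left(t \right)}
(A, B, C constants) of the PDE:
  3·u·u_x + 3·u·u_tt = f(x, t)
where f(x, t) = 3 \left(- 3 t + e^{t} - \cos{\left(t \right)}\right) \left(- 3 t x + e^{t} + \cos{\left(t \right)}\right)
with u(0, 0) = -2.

Substitute the ansatz u = A t x + B e^{t} + C \cos{\left(t \right)} into the left-hand side.
Derivatives of the ansatz:
  u_x = A t
  u_tt = B e^{t} - C \cos{\left(t \right)}
Term by term:
  3·u·u_x = 3 A^{2} t^{2} x + 3 A B t e^{t} + 3 A C t \cos{\left(t \right)}
  3·u·u_tt = 3 A B t x e^{t} - 3 A C t x \cos{\left(t \right)} + 3 B^{2} e^{2 t} - 3 C^{2} \cos^{2}{\left(t \right)}
So the left-hand side equals
  3 A^{2} t^{2} x + 3 A B t x e^{t} + 3 A B t e^{t} - 3 A C t x \cos{\left(t \right)} + 3 A C t \cos{\left(t \right)} + 3 B^{2} e^{2 t} - 3 C^{2} \cos^{2}{\left(t \right)}
This must equal f(x, t) identically; expanded, f = 27 t^{2} x - 9 t x e^{t} + 9 t x \cos{\left(t \right)} - 9 t e^{t} - 9 t \cos{\left(t \right)} + 3 e^{2 t} - 3 \cos^{2}{\left(t \right)}.
Matching coefficients of the independent functions:
  [t e^{t}, t x e^{t}]:  3 A B = -9
  [t \cos{\left(t \right)}]:  3 A C = -9
  [t^{2} x]:  3 A^{2} = 27
  [t x \cos{\left(t \right)}]:  - 3 A C = 9
  [e^{2 t}]:  3 B^{2} = 3
  [\cos^{2}{\left(t \right)}]:  - 3 C^{2} = -3
These equations allow (A, B, C) = (-3, 1, 1) or (3, -1, -1).
Impose the point condition(s):
  u(0, 0) = -2  ⟹  B + C = -2
Only A = 3, B = -1, C = -1 satisfies everything.
Hence u(x, t) = 3 t x - e^{t} - \cos{\left(t \right)}.

Answer: u(x, t) = 3 t x - e^{t} - \cos{\left(t \right)}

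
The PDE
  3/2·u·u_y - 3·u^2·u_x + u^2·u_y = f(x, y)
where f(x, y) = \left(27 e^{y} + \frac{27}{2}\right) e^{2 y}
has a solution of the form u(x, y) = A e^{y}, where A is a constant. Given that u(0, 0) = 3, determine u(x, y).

Substitute the ansatz u = A e^{y} into the left-hand side.
Derivatives of the ansatz:
  u_y = A e^{y}
  u_x = 0
Term by term:
  3/2·u·u_y = \frac{3 A^{2} e^{2 y}}{2}
  -3·u^2·u_x = 0
  u^2·u_y = A^{3} e^{3 y}
So the left-hand side equals
  A^{3} e^{3 y} + \frac{3 A^{2} e^{2 y}}{2}
This must equal f(x, y) = \left(27 e^{y} + \frac{27}{2}\right) e^{2 y} identically.
Matching coefficients of the independent functions:
  [e^{2 y}]:  \frac{3 A^{2}}{2} = \frac{27}{2}
  [e^{3 y}]:  A^{3} = 27
Solving: A = 3.
Check against the point condition:
  u(0, 0) = 3  ⟹  A = 3  ✓
Hence u(x, y) = 3 e^{y}.

Answer: u(x, y) = 3 e^{y}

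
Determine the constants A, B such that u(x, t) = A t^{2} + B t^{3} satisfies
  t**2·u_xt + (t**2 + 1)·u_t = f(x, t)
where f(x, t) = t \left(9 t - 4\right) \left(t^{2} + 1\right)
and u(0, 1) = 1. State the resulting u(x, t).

Substitute the ansatz u = A t^{2} + B t^{3} into the left-hand side.
Derivatives of the ansatz:
  u_xt = 0
  u_t = 2 A t + 3 B t^{2}
Term by term:
  t**2·u_xt = 0
  (t**2 + 1)·u_t = 2 A t^{3} + 2 A t + 3 B t^{4} + 3 B t^{2}
So the left-hand side equals
  2 A t^{3} + 2 A t + 3 B t^{4} + 3 B t^{2}
This must equal f(x, t) identically; expanded, f = 9 t^{4} - 4 t^{3} + 9 t^{2} - 4 t.
Matching coefficients of the independent functions:
  [t, t^{3}]:  2 A = -4
  [t^{2}, t^{4}]:  3 B = 9
Solving: A = -2, B = 3.
Check against the point condition:
  u(0, 1) = 1  ⟹  A + B = 1  ✓
Hence u(x, t) = 3 t^{3} - 2 t^{2}.

Answer: u(x, t) = 3 t^{3} - 2 t^{2}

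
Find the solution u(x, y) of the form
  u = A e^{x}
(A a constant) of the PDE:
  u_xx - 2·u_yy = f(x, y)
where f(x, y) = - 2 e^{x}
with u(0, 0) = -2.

Substitute the ansatz u = A e^{x} into the left-hand side.
Derivatives of the ansatz:
  u_xx = A e^{x}
  u_yy = 0
Term by term:
  u_xx = A e^{x}
  -2·u_yy = 0
So the left-hand side equals
  A e^{x}
This must equal f(x, y) = - 2 e^{x} identically.
Matching coefficients of the independent functions:
  [e^{x}]:  A = -2
Solving: A = -2.
Check against the point condition:
  u(0, 0) = -2  ⟹  A = -2  ✓
Hence u(x, y) = - 2 e^{x}.

Answer: u(x, y) = - 2 e^{x}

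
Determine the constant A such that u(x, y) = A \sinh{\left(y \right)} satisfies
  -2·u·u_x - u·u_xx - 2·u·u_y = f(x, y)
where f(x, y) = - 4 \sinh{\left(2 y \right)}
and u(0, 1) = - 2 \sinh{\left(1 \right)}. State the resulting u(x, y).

Answer: u(x, y) = - 2 \sinh{\left(y \right)}

Derivation:
Substitute the ansatz u = A \sinh{\left(y \right)} into the left-hand side.
Derivatives of the ansatz:
  u_x = 0
  u_xx = 0
  u_y = A \cosh{\left(y \right)}
Term by term:
  -2·u·u_x = 0
  -u·u_xx = 0
  -2·u·u_y = - 2 A^{2} \sinh{\left(y \right)} \cosh{\left(y \right)}
So the left-hand side equals
  - 2 A^{2} \sinh{\left(y \right)} \cosh{\left(y \right)}
This must equal f(x, y) identically; expanded, f = - 8 \sinh{\left(y \right)} \cosh{\left(y \right)}.
Matching coefficients of the independent functions:
  [\sinh{\left(y \right)} \cosh{\left(y \right)}]:  - 2 A^{2} = -8
These equations allow (A) = (-2) or (2).
Impose the point condition(s):
  u(0, 1) = - 2 \sinh{\left(1 \right)}  ⟹  A \sinh{\left(1 \right)} = - 2 \sinh{\left(1 \right)}
Only A = -2 satisfies everything.
Hence u(x, y) = - 2 \sinh{\left(y \right)}.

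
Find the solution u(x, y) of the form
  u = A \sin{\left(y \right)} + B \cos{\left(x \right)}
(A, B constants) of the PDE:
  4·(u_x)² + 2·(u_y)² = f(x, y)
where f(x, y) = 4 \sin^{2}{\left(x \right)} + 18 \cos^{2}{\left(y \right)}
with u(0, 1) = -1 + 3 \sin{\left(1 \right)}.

Answer: u(x, y) = 3 \sin{\left(y \right)} - \cos{\left(x \right)}

Derivation:
Substitute the ansatz u = A \sin{\left(y \right)} + B \cos{\left(x \right)} into the left-hand side.
Derivatives of the ansatz:
  u_x = - B \sin{\left(x \right)}
  u_y = A \cos{\left(y \right)}
Term by term:
  4·(u_x)² = 4 B^{2} \sin^{2}{\left(x \right)}
  2·(u_y)² = 2 A^{2} \cos^{2}{\left(y \right)}
So the left-hand side equals
  2 A^{2} \cos^{2}{\left(y \right)} + 4 B^{2} \sin^{2}{\left(x \right)}
This must equal f(x, y) = 4 \sin^{2}{\left(x \right)} + 18 \cos^{2}{\left(y \right)} identically.
Matching coefficients of the independent functions:
  [\sin^{2}{\left(x \right)}]:  4 B^{2} = 4
  [\cos^{2}{\left(y \right)}]:  2 A^{2} = 18
These equations allow (A, B) = (-3, -1) or (-3, 1) or (3, -1) or (3, 1).
Impose the point condition(s):
  u(0, 1) = -1 + 3 \sin{\left(1 \right)}  ⟹  A \sin{\left(1 \right)} + B = -1 + 3 \sin{\left(1 \right)}
Only A = 3, B = -1 satisfies everything.
Hence u(x, y) = 3 \sin{\left(y \right)} - \cos{\left(x \right)}.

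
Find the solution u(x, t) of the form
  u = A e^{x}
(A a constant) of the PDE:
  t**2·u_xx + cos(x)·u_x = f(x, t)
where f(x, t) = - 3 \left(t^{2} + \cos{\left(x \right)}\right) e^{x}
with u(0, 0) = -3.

Substitute the ansatz u = A e^{x} into the left-hand side.
Derivatives of the ansatz:
  u_xx = A e^{x}
  u_x = A e^{x}
Term by term:
  t**2·u_xx = A t^{2} e^{x}
  cos(x)·u_x = A e^{x} \cos{\left(x \right)}
So the left-hand side equals
  A t^{2} e^{x} + A e^{x} \cos{\left(x \right)}
This must equal f(x, t) identically; expanded, f = - 3 t^{2} e^{x} - 3 e^{x} \cos{\left(x \right)}.
Matching coefficients of the independent functions:
  [t^{2} e^{x}, e^{x} \cos{\left(x \right)}]:  A = -3
Solving: A = -3.
Check against the point condition:
  u(0, 0) = -3  ⟹  A = -3  ✓
Hence u(x, t) = - 3 e^{x}.

Answer: u(x, t) = - 3 e^{x}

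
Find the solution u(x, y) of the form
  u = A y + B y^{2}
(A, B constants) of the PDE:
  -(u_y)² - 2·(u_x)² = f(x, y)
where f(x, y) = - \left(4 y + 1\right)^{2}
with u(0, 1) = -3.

Substitute the ansatz u = A y + B y^{2} into the left-hand side.
Derivatives of the ansatz:
  u_y = A + 2 B y
  u_x = 0
Term by term:
  -(u_y)² = - A^{2} - 4 A B y - 4 B^{2} y^{2}
  -2·(u_x)² = 0
So the left-hand side equals
  - A^{2} - 4 A B y - 4 B^{2} y^{2}
This must equal f(x, y) identically; expanded, f = - 16 y^{2} - 8 y - 1.
Matching coefficients of the independent functions:
  [constant term]:  - A^{2} = -1
  [y]:  - 4 A B = -8
  [y^{2}]:  - 4 B^{2} = -16
These equations allow (A, B) = (-1, -2) or (1, 2).
Impose the point condition(s):
  u(0, 1) = -3  ⟹  A + B = -3
Only A = -1, B = -2 satisfies everything.
Hence u(x, y) = - 2 y^{2} - y.

Answer: u(x, y) = - 2 y^{2} - y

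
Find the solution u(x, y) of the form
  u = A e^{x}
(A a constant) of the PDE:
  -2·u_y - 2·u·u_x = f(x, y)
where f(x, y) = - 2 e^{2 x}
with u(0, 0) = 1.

Substitute the ansatz u = A e^{x} into the left-hand side.
Derivatives of the ansatz:
  u_y = 0
  u_x = A e^{x}
Term by term:
  -2·u_y = 0
  -2·u·u_x = - 2 A^{2} e^{2 x}
So the left-hand side equals
  - 2 A^{2} e^{2 x}
This must equal f(x, y) = - 2 e^{2 x} identically.
Matching coefficients of the independent functions:
  [e^{2 x}]:  - 2 A^{2} = -2
These equations allow (A) = (-1) or (1).
Impose the point condition(s):
  u(0, 0) = 1  ⟹  A = 1
Only A = 1 satisfies everything.
Hence u(x, y) = e^{x}.

Answer: u(x, y) = e^{x}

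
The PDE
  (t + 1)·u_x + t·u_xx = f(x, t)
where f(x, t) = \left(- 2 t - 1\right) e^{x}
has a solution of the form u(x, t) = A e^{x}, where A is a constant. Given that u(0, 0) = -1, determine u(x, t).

Substitute the ansatz u = A e^{x} into the left-hand side.
Derivatives of the ansatz:
  u_x = A e^{x}
  u_xx = A e^{x}
Term by term:
  (t + 1)·u_x = A t e^{x} + A e^{x}
  t·u_xx = A t e^{x}
So the left-hand side equals
  2 A t e^{x} + A e^{x}
This must equal f(x, t) identically; expanded, f = - 2 t e^{x} - e^{x}.
Matching coefficients of the independent functions:
  [t e^{x}]:  2 A = -2
  [e^{x}]:  A = -1
Solving: A = -1.
Check against the point condition:
  u(0, 0) = -1  ⟹  A = -1  ✓
Hence u(x, t) = - e^{x}.

Answer: u(x, t) = - e^{x}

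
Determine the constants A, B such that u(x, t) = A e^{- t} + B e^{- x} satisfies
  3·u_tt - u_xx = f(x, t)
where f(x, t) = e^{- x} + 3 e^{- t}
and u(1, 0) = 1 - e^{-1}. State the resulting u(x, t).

Answer: u(x, t) = - e^{- x} + e^{- t}

Derivation:
Substitute the ansatz u = A e^{- t} + B e^{- x} into the left-hand side.
Derivatives of the ansatz:
  u_tt = A e^{- t}
  u_xx = B e^{- x}
Term by term:
  3·u_tt = 3 A e^{- t}
  -u_xx = - B e^{- x}
So the left-hand side equals
  3 A e^{- t} - B e^{- x}
This must equal f(x, t) = e^{- x} + 3 e^{- t} identically.
Matching coefficients of the independent functions:
  [e^{- t}]:  3 A = 3
  [e^{- x}]:  - B = 1
Solving: A = 1, B = -1.
Check against the point condition:
  u(1, 0) = 1 - e^{-1}  ⟹  A + \frac{B}{e} = 1 - e^{-1}  ✓
Hence u(x, t) = - e^{- x} + e^{- t}.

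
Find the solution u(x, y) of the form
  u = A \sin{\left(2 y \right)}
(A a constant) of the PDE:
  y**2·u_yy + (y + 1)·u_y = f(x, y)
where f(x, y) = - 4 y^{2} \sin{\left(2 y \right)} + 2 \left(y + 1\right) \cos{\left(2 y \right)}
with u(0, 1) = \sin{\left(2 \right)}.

Substitute the ansatz u = A \sin{\left(2 y \right)} into the left-hand side.
Derivatives of the ansatz:
  u_yy = - 4 A \sin{\left(2 y \right)}
  u_y = 2 A \cos{\left(2 y \right)}
Term by term:
  y**2·u_yy = - 4 A y^{2} \sin{\left(2 y \right)}
  (y + 1)·u_y = 2 A y \cos{\left(2 y \right)} + 2 A \cos{\left(2 y \right)}
So the left-hand side equals
  - 4 A y^{2} \sin{\left(2 y \right)} + 2 A y \cos{\left(2 y \right)} + 2 A \cos{\left(2 y \right)}
This must equal f(x, y) identically; expanded, f = - 4 y^{2} \sin{\left(2 y \right)} + 2 y \cos{\left(2 y \right)} + 2 \cos{\left(2 y \right)}.
Matching coefficients of the independent functions:
  [y \cos{\left(2 y \right)}, \cos{\left(2 y \right)}]:  2 A = 2
  [y^{2} \sin{\left(2 y \right)}]:  - 4 A = -4
Solving: A = 1.
Check against the point condition:
  u(0, 1) = \sin{\left(2 \right)}  ⟹  A \sin{\left(2 \right)} = \sin{\left(2 \right)}  ✓
Hence u(x, y) = \sin{\left(2 y \right)}.

Answer: u(x, y) = \sin{\left(2 y \right)}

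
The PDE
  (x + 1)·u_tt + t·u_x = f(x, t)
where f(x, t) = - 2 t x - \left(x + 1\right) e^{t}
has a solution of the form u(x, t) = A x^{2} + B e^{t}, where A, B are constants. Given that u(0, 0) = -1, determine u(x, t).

Answer: u(x, t) = - x^{2} - e^{t}

Derivation:
Substitute the ansatz u = A x^{2} + B e^{t} into the left-hand side.
Derivatives of the ansatz:
  u_tt = B e^{t}
  u_x = 2 A x
Term by term:
  (x + 1)·u_tt = B x e^{t} + B e^{t}
  t·u_x = 2 A t x
So the left-hand side equals
  2 A t x + B x e^{t} + B e^{t}
This must equal f(x, t) identically; expanded, f = - 2 t x - x e^{t} - e^{t}.
Matching coefficients of the independent functions:
  [t x]:  2 A = -2
  [x e^{t}, e^{t}]:  B = -1
Solving: A = -1, B = -1.
Check against the point condition:
  u(0, 0) = -1  ⟹  B = -1  ✓
Hence u(x, t) = - x^{2} - e^{t}.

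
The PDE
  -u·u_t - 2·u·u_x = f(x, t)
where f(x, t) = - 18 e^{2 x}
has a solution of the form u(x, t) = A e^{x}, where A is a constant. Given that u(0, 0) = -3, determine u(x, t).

Substitute the ansatz u = A e^{x} into the left-hand side.
Derivatives of the ansatz:
  u_t = 0
  u_x = A e^{x}
Term by term:
  -u·u_t = 0
  -2·u·u_x = - 2 A^{2} e^{2 x}
So the left-hand side equals
  - 2 A^{2} e^{2 x}
This must equal f(x, t) = - 18 e^{2 x} identically.
Matching coefficients of the independent functions:
  [e^{2 x}]:  - 2 A^{2} = -18
These equations allow (A) = (-3) or (3).
Impose the point condition(s):
  u(0, 0) = -3  ⟹  A = -3
Only A = -3 satisfies everything.
Hence u(x, t) = - 3 e^{x}.

Answer: u(x, t) = - 3 e^{x}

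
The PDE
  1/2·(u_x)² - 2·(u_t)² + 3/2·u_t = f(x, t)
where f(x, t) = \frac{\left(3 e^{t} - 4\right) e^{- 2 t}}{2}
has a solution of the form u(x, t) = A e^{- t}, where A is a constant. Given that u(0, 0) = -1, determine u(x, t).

Substitute the ansatz u = A e^{- t} into the left-hand side.
Derivatives of the ansatz:
  u_x = 0
  u_t = - A e^{- t}
Term by term:
  1/2·(u_x)² = 0
  -2·(u_t)² = - 2 A^{2} e^{- 2 t}
  3/2·u_t = - \frac{3 A e^{- t}}{2}
So the left-hand side equals
  - 2 A^{2} e^{- 2 t} - \frac{3 A e^{- t}}{2}
This must equal f(x, t) identically; expanded, f = \frac{3 e^{- t}}{2} - 2 e^{- 2 t}.
Matching coefficients of the independent functions:
  [e^{- 2 t}]:  - 2 A^{2} = -2
  [e^{- t}]:  - \frac{3 A}{2} = \frac{3}{2}
Solving: A = -1.
Check against the point condition:
  u(0, 0) = -1  ⟹  A = -1  ✓
Hence u(x, t) = - e^{- t}.

Answer: u(x, t) = - e^{- t}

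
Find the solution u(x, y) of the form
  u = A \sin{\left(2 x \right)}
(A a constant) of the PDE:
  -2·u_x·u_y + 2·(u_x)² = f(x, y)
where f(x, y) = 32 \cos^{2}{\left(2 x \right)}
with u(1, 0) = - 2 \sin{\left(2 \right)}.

Answer: u(x, y) = - 2 \sin{\left(2 x \right)}

Derivation:
Substitute the ansatz u = A \sin{\left(2 x \right)} into the left-hand side.
Derivatives of the ansatz:
  u_x = 2 A \cos{\left(2 x \right)}
  u_y = 0
Term by term:
  -2·u_x·u_y = 0
  2·(u_x)² = 8 A^{2} \cos^{2}{\left(2 x \right)}
So the left-hand side equals
  8 A^{2} \cos^{2}{\left(2 x \right)}
This must equal f(x, y) = 32 \cos^{2}{\left(2 x \right)} identically.
Matching coefficients of the independent functions:
  [\cos^{2}{\left(2 x \right)}]:  8 A^{2} = 32
These equations allow (A) = (-2) or (2).
Impose the point condition(s):
  u(1, 0) = - 2 \sin{\left(2 \right)}  ⟹  A \sin{\left(2 \right)} = - 2 \sin{\left(2 \right)}
Only A = -2 satisfies everything.
Hence u(x, y) = - 2 \sin{\left(2 x \right)}.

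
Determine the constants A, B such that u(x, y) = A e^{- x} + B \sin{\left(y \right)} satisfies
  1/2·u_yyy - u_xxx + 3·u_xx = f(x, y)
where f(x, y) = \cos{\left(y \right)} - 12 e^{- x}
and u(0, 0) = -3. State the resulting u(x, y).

Answer: u(x, y) = - 2 \sin{\left(y \right)} - 3 e^{- x}

Derivation:
Substitute the ansatz u = A e^{- x} + B \sin{\left(y \right)} into the left-hand side.
Derivatives of the ansatz:
  u_yyy = - B \cos{\left(y \right)}
  u_xxx = - A e^{- x}
  u_xx = A e^{- x}
Term by term:
  1/2·u_yyy = - \frac{B \cos{\left(y \right)}}{2}
  -u_xxx = A e^{- x}
  3·u_xx = 3 A e^{- x}
So the left-hand side equals
  4 A e^{- x} - \frac{B \cos{\left(y \right)}}{2}
This must equal f(x, y) = \cos{\left(y \right)} - 12 e^{- x} identically.
Matching coefficients of the independent functions:
  [e^{- x}]:  4 A = -12
  [\cos{\left(y \right)}]:  - \frac{B}{2} = 1
Solving: A = -3, B = -2.
Check against the point condition:
  u(0, 0) = -3  ⟹  A = -3  ✓
Hence u(x, y) = - 2 \sin{\left(y \right)} - 3 e^{- x}.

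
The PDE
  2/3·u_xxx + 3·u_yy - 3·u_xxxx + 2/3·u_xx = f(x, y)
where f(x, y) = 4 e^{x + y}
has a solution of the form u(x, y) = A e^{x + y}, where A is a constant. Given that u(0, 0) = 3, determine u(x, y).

Substitute the ansatz u = A e^{x + y} into the left-hand side.
Derivatives of the ansatz:
  u_xxx = A e^{x} e^{y}
  u_yy = A e^{x} e^{y}
  u_xxxx = A e^{x} e^{y}
  u_xx = A e^{x} e^{y}
Term by term:
  2/3·u_xxx = \frac{2 A e^{x} e^{y}}{3}
  3·u_yy = 3 A e^{x} e^{y}
  -3·u_xxxx = - 3 A e^{x} e^{y}
  2/3·u_xx = \frac{2 A e^{x} e^{y}}{3}
So the left-hand side equals
  \frac{4 A e^{x} e^{y}}{3}
This must equal f(x, y) identically; expanded, f = 4 e^{x} e^{y}.
Matching coefficients of the independent functions:
  [e^{x} e^{y}]:  \frac{4 A}{3} = 4
Solving: A = 3.
Check against the point condition:
  u(0, 0) = 3  ⟹  A = 3  ✓
Hence u(x, y) = 3 e^{x + y}.

Answer: u(x, y) = 3 e^{x + y}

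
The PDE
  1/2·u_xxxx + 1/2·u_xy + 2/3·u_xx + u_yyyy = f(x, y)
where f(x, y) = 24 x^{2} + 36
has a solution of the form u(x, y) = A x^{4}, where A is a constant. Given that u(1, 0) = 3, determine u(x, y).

Answer: u(x, y) = 3 x^{4}

Derivation:
Substitute the ansatz u = A x^{4} into the left-hand side.
Derivatives of the ansatz:
  u_xxxx = 24 A
  u_xy = 0
  u_xx = 12 A x^{2}
  u_yyyy = 0
Term by term:
  1/2·u_xxxx = 12 A
  1/2·u_xy = 0
  2/3·u_xx = 8 A x^{2}
  u_yyyy = 0
So the left-hand side equals
  8 A x^{2} + 12 A
This must equal f(x, y) = 24 x^{2} + 36 identically.
Matching coefficients of the independent functions:
  [constant term]:  12 A = 36
  [x^{2}]:  8 A = 24
Solving: A = 3.
Check against the point condition:
  u(1, 0) = 3  ⟹  A = 3  ✓
Hence u(x, y) = 3 x^{4}.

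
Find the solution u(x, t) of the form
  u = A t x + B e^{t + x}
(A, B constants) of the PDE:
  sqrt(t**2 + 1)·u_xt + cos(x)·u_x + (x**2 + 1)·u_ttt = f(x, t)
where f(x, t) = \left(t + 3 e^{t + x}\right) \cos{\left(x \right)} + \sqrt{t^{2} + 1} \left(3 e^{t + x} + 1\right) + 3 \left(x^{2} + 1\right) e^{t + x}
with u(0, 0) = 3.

Substitute the ansatz u = A t x + B e^{t + x} into the left-hand side.
Derivatives of the ansatz:
  u_xt = A + B e^{t} e^{x}
  u_x = A t + B e^{t} e^{x}
  u_ttt = B e^{t} e^{x}
Term by term:
  sqrt(t**2 + 1)·u_xt = A \sqrt{t^{2} + 1} + B \sqrt{t^{2} + 1} e^{t} e^{x}
  cos(x)·u_x = A t \cos{\left(x \right)} + B e^{t} e^{x} \cos{\left(x \right)}
  (x**2 + 1)·u_ttt = B x^{2} e^{t} e^{x} + B e^{t} e^{x}
So the left-hand side equals
  A t \cos{\left(x \right)} + A \sqrt{t^{2} + 1} + B x^{2} e^{t} e^{x} + B \sqrt{t^{2} + 1} e^{t} e^{x} + B e^{t} e^{x} \cos{\left(x \right)} + B e^{t} e^{x}
This must equal f(x, t) identically; expanded, f = t \cos{\left(x \right)} + 3 x^{2} e^{t} e^{x} + 3 \sqrt{t^{2} + 1} e^{t} e^{x} + \sqrt{t^{2} + 1} + 3 e^{t} e^{x} \cos{\left(x \right)} + 3 e^{t} e^{x}.
Matching coefficients of the independent functions:
  [t \cos{\left(x \right)}, \sqrt{t^{2} + 1}]:  A = 1
  [e^{t} e^{x}, x^{2} e^{t} e^{x}, \sqrt{t^{2} + 1} e^{t} e^{x}, e^{t} e^{x} \cos{\left(x \right)}]:  B = 3
Solving: A = 1, B = 3.
Check against the point condition:
  u(0, 0) = 3  ⟹  B = 3  ✓
Hence u(x, t) = t x + 3 e^{t + x}.

Answer: u(x, t) = t x + 3 e^{t + x}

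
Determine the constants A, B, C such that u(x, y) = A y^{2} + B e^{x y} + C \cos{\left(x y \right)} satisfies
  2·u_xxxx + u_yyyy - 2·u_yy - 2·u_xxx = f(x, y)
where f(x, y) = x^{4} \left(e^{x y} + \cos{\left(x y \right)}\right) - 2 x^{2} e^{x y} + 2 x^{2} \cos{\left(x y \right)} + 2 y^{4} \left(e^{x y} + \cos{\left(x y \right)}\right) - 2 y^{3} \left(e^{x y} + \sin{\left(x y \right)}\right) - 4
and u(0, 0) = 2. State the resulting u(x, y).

Answer: u(x, y) = y^{2} + e^{x y} + \cos{\left(x y \right)}

Derivation:
Substitute the ansatz u = A y^{2} + B e^{x y} + C \cos{\left(x y \right)} into the left-hand side.
Derivatives of the ansatz:
  u_xxxx = B y^{4} e^{x y} + C y^{4} \cos{\left(x y \right)}
  u_yyyy = B x^{4} e^{x y} + C x^{4} \cos{\left(x y \right)}
  u_yy = 2 A + B x^{2} e^{x y} - C x^{2} \cos{\left(x y \right)}
  u_xxx = B y^{3} e^{x y} + C y^{3} \sin{\left(x y \right)}
Term by term:
  2·u_xxxx = 2 B y^{4} e^{x y} + 2 C y^{4} \cos{\left(x y \right)}
  u_yyyy = B x^{4} e^{x y} + C x^{4} \cos{\left(x y \right)}
  -2·u_yy = - 4 A - 2 B x^{2} e^{x y} + 2 C x^{2} \cos{\left(x y \right)}
  -2·u_xxx = - 2 B y^{3} e^{x y} - 2 C y^{3} \sin{\left(x y \right)}
So the left-hand side equals
  - 4 A + B x^{4} e^{x y} - 2 B x^{2} e^{x y} + 2 B y^{4} e^{x y} - 2 B y^{3} e^{x y} + C x^{4} \cos{\left(x y \right)} + 2 C x^{2} \cos{\left(x y \right)} + 2 C y^{4} \cos{\left(x y \right)} - 2 C y^{3} \sin{\left(x y \right)}
This must equal f(x, y) identically; expanded, f = x^{4} e^{x y} + x^{4} \cos{\left(x y \right)} - 2 x^{2} e^{x y} + 2 x^{2} \cos{\left(x y \right)} + 2 y^{4} e^{x y} + 2 y^{4} \cos{\left(x y \right)} - 2 y^{3} e^{x y} - 2 y^{3} \sin{\left(x y \right)} - 4.
Matching coefficients of the independent functions:
  [constant term]:  - 4 A = -4
  [x^{2} e^{x y}, y^{3} e^{x y}]:  - 2 B = -2
  [x^{2} \cos{\left(x y \right)}, y^{4} \cos{\left(x y \right)}]:  2 C = 2
  [x^{4} e^{x y}]:  B = 1
  [x^{4} \cos{\left(x y \right)}]:  C = 1
  [y^{3} \sin{\left(x y \right)}]:  - 2 C = -2
  [y^{4} e^{x y}]:  2 B = 2
Solving: A = 1, B = 1, C = 1.
Check against the point condition:
  u(0, 0) = 2  ⟹  B + C = 2  ✓
Hence u(x, y) = y^{2} + e^{x y} + \cos{\left(x y \right)}.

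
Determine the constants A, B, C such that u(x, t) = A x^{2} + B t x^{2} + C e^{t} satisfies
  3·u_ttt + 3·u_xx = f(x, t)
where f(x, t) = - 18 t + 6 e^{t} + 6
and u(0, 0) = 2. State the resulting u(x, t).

Substitute the ansatz u = A x^{2} + B t x^{2} + C e^{t} into the left-hand side.
Derivatives of the ansatz:
  u_ttt = C e^{t}
  u_xx = 2 A + 2 B t
Term by term:
  3·u_ttt = 3 C e^{t}
  3·u_xx = 6 A + 6 B t
So the left-hand side equals
  6 A + 6 B t + 3 C e^{t}
This must equal f(x, t) = - 18 t + 6 e^{t} + 6 identically.
Matching coefficients of the independent functions:
  [constant term]:  6 A = 6
  [t]:  6 B = -18
  [e^{t}]:  3 C = 6
Solving: A = 1, B = -3, C = 2.
Check against the point condition:
  u(0, 0) = 2  ⟹  C = 2  ✓
Hence u(x, t) = - 3 t x^{2} + x^{2} + 2 e^{t}.

Answer: u(x, t) = - 3 t x^{2} + x^{2} + 2 e^{t}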